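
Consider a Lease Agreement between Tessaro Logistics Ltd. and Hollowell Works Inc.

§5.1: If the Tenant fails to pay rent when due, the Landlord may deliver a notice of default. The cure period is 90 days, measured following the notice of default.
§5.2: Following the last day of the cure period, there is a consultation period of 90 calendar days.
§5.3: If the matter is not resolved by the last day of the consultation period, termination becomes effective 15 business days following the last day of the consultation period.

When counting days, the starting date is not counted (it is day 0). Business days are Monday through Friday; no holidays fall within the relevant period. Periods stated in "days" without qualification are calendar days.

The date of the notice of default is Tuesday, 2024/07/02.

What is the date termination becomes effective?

The last day of the cure period: 2024/07/02 + 90 days = 2024/09/30.
The last day of the consultation period: 90 calendar days after 2024/09/30 is 2024/12/29.
From Sunday, 2024/12/29, 15 business days (Dec 30, Dec 31, Jan 1, Jan 2, …, Jan 15, Jan 16, Jan 17, skipping weekends) brings us to Friday, 2025/01/17, which is the date termination becomes effective.

2025/01/17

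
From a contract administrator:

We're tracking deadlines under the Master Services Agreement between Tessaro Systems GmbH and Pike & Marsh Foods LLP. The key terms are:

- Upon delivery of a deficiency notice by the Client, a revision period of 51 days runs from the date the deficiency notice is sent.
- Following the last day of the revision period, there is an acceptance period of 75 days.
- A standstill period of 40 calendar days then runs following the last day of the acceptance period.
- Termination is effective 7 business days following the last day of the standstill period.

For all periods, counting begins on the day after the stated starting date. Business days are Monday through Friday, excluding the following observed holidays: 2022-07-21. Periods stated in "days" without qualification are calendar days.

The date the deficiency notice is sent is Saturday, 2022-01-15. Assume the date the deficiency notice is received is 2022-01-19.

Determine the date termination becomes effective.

The last day of the revision period: 51 calendar days after 2022-01-15 is 2022-03-07.
The last day of the acceptance period: 2022-03-07 + 75 days = 2022-05-21.
Adding 40 calendar days to 2022-05-21 gives 2022-06-30, which is the last day of the standstill period.
The date termination becomes effective: counting 7 business days from Thursday, 2022-06-30 (Jul 1, Jul 4, Jul 5, Jul 6, Jul 7, Jul 8, Jul 11, skipping weekends) reaches Monday, 2022-07-11.

2022-07-11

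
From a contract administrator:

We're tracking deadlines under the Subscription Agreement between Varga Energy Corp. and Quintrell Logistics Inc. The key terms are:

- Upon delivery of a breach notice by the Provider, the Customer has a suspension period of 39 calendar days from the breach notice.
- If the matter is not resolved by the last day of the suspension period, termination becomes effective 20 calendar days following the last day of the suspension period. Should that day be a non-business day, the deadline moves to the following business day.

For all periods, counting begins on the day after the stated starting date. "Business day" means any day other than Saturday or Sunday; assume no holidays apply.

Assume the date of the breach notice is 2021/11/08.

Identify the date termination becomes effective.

2022/01/06

Adding 39 calendar days to 2021/11/08 gives 2021/12/17, which is the last day of the suspension period.
The date termination becomes effective: 2021/12/17 + 20 days = 2022/01/06. 2022/01/06 is a Thursday, so no roll-forward applies.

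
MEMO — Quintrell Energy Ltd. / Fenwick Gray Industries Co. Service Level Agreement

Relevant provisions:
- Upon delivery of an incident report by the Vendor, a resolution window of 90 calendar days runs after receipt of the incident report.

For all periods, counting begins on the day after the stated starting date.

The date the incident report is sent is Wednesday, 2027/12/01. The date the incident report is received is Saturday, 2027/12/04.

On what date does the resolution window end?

2028/03/03

Adding 90 calendar days to 2027/12/04 gives 2028/03/03, which is the last day of the resolution window.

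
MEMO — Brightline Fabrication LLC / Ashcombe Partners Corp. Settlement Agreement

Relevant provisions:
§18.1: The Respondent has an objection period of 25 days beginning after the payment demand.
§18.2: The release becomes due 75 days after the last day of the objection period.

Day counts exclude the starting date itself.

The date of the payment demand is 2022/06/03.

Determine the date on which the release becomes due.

The last day of the objection period: 25 calendar days after 2022/06/03 is 2022/06/28.
The date on which the release becomes due: 75 calendar days after 2022/06/28 is 2022/09/11.

2022/09/11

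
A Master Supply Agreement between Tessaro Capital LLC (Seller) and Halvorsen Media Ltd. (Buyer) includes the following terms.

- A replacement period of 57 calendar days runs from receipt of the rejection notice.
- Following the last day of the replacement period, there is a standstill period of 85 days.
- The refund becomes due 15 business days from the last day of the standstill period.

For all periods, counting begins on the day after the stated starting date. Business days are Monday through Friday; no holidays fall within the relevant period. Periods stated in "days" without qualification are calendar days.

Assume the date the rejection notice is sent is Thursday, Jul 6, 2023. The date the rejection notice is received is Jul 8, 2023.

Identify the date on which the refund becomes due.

The last day of the replacement period: Jul 8, 2023 + 57 days = Sep 3, 2023.
Adding 85 calendar days to Sep 3, 2023 gives Nov 27, 2023, which is the last day of the standstill period.
From Monday, Nov 27, 2023, 15 business days (Nov 28, Nov 29, Nov 30, Dec 1, …, Dec 14, Dec 15, Dec 18, skipping weekends) brings us to Monday, Dec 18, 2023, which is the date on which the refund becomes due.

Dec 18, 2023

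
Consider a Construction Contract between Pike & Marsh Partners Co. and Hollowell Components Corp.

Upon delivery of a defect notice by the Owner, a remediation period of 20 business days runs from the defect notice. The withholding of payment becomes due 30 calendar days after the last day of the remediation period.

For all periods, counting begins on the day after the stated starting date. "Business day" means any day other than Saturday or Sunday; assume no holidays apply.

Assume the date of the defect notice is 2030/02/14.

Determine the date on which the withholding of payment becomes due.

2030/04/13

The last day of the remediation period: 20 business days after Thursday, 2030/02/14, skipping weekends — Feb 15, Feb 18, Feb 19, Feb 20, …, Mar 12, Mar 13, Mar 14 — lands on Thursday, 2030/03/14.
The date on which the withholding of payment becomes due: 2030/03/14 + 30 days = 2030/04/13.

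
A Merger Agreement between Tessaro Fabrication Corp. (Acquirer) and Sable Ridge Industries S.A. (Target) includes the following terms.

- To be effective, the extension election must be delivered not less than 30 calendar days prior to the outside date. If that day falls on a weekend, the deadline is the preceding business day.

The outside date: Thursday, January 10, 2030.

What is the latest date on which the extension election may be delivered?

Counting back 30 calendar days from January 10, 2030 gives December 11, 2029. That is a Tuesday, so no adjustment is needed.

December 11, 2029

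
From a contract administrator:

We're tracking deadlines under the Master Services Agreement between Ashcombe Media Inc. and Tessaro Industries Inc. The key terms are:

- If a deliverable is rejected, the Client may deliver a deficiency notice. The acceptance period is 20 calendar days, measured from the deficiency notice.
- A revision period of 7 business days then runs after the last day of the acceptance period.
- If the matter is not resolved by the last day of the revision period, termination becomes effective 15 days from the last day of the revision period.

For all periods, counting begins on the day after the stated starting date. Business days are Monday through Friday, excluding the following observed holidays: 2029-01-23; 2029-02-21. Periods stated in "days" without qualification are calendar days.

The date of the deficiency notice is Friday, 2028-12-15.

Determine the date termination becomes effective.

2029-01-30

The last day of the acceptance period: 20 calendar days after 2028-12-15 is 2029-01-04.
The last day of the revision period: 7 business days after Thursday, 2029-01-04, skipping weekends — Jan 5, Jan 8, Jan 9, Jan 10, Jan 11, Jan 12, Jan 15 — lands on Monday, 2029-01-15.
The date termination becomes effective: 2029-01-15 + 15 days = 2029-01-30.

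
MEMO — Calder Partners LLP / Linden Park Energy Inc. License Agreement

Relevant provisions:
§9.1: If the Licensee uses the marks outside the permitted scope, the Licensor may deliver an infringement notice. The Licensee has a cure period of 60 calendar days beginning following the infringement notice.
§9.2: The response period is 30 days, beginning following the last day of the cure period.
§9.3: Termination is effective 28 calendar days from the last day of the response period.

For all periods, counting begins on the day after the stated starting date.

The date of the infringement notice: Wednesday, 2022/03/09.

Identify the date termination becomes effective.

2022/07/05

The last day of the cure period: 2022/03/09 + 60 days = 2022/05/08.
The last day of the response period: 2022/05/08 + 30 days = 2022/06/07.
Adding 28 calendar days to 2022/06/07 gives 2022/07/05, which is the date termination becomes effective.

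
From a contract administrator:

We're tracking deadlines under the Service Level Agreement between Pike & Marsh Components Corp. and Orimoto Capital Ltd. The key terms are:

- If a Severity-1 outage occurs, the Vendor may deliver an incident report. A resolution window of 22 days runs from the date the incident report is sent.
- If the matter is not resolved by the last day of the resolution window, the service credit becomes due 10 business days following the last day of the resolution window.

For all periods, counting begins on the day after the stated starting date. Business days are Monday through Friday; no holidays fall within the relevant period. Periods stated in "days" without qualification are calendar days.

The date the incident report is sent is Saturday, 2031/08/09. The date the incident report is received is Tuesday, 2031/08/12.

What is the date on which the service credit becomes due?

2031/09/12

The last day of the resolution window: 2031/08/09 + 22 days = 2031/08/31.
From Sunday, 2031/08/31, 10 business days (Sep 1, Sep 2, Sep 3, Sep 4, Sep 5, Sep 8, Sep 9, Sep 10, Sep 11, Sep 12, skipping weekends) brings us to Friday, 2031/09/12, which is the date on which the service credit becomes due.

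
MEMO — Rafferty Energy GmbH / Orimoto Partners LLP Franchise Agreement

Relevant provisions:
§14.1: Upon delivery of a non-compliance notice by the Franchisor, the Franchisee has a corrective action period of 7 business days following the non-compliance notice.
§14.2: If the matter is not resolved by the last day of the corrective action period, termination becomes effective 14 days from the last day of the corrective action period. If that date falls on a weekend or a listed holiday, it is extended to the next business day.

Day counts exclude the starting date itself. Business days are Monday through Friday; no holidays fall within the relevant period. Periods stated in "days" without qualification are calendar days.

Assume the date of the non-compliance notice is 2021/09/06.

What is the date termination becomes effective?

From Monday, 2021/09/06, 7 business days (Sep 7, Sep 8, Sep 9, Sep 10, Sep 13, Sep 14, Sep 15, skipping weekends) brings us to Wednesday, 2021/09/15, which is the last day of the corrective action period.
The date termination becomes effective: 14 calendar days after 2021/09/15 is 2021/09/29. 2021/09/29 is a Wednesday, so no roll-forward applies.

2021/09/29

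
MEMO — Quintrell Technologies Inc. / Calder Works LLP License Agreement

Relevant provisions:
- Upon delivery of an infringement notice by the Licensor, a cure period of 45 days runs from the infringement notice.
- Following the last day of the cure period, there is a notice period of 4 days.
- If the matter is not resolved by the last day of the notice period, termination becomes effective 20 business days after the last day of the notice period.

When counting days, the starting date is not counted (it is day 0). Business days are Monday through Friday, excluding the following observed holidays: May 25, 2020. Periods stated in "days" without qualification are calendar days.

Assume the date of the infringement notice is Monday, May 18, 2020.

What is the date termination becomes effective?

Adding 45 calendar days to May 18, 2020 gives Jul 2, 2020, which is the last day of the cure period.
Adding 4 calendar days to Jul 2, 2020 gives Jul 6, 2020, which is the last day of the notice period.
From Monday, Jul 6, 2020, 20 business days (Jul 7, Jul 8, Jul 9, Jul 10, …, Jul 30, Jul 31, Aug 3, skipping weekends) brings us to Monday, Aug 3, 2020, which is the date termination becomes effective.

Aug 3, 2020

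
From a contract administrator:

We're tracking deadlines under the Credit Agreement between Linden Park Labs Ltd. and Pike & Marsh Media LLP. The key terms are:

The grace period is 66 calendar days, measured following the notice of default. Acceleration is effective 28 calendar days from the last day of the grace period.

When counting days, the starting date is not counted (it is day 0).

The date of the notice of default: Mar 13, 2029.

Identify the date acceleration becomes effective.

Jun 15, 2029

The last day of the grace period: 66 calendar days after Mar 13, 2029 is May 18, 2029.
Adding 28 calendar days to May 18, 2029 gives Jun 15, 2029, which is the date acceleration becomes effective.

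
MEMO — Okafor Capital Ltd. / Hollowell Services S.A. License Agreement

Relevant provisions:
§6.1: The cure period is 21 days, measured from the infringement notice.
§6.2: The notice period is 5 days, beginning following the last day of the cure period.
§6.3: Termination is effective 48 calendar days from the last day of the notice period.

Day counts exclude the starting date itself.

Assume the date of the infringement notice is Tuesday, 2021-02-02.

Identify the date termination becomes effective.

2021-04-17

The last day of the cure period: 2021-02-02 + 21 days = 2021-02-23.
Adding 5 calendar days to 2021-02-23 gives 2021-02-28, which is the last day of the notice period.
The date termination becomes effective: 2021-02-28 + 48 days = 2021-04-17.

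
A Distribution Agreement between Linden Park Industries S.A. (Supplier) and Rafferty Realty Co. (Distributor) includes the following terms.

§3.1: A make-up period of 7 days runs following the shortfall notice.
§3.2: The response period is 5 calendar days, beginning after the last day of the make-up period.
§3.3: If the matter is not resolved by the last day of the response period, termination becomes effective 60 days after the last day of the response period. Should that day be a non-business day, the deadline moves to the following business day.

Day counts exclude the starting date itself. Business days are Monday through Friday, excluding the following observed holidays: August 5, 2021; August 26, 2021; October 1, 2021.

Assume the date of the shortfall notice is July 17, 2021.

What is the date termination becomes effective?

The last day of the make-up period: 7 calendar days after July 17, 2021 is July 24, 2021.
The last day of the response period: July 24, 2021 + 5 days = July 29, 2021.
Adding 60 calendar days to July 29, 2021 gives September 27, 2021, which is the date termination becomes effective. September 27, 2021 is a Monday and is not a listed holiday, so no roll-forward applies.

September 27, 2021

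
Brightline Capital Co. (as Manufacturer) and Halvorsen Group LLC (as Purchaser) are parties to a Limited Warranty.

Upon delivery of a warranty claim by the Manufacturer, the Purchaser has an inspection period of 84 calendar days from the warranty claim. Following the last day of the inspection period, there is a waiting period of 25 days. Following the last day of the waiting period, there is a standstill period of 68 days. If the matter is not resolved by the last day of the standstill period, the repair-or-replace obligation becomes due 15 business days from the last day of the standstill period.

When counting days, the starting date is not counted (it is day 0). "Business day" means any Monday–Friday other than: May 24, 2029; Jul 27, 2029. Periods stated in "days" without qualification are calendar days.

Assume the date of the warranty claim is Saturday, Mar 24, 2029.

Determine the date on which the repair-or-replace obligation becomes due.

Oct 8, 2029

The last day of the inspection period: Mar 24, 2029 + 84 days = Jun 16, 2029.
Adding 25 calendar days to Jun 16, 2029 gives Jul 11, 2029, which is the last day of the waiting period.
Adding 68 calendar days to Jul 11, 2029 gives Sep 17, 2029, which is the last day of the standstill period.
From Monday, Sep 17, 2029, 15 business days (Sep 18, Sep 19, Sep 20, Sep 21, …, Oct 4, Oct 5, Oct 8, skipping weekends) brings us to Monday, Oct 8, 2029, which is the date on which the repair-or-replace obligation becomes due.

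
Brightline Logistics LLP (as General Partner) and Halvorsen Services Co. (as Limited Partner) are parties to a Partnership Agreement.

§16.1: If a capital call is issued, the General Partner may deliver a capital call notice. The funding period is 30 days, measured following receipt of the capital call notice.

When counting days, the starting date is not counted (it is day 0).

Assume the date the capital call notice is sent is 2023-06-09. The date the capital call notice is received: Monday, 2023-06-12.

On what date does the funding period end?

2023-07-12

The last day of the funding period: 30 calendar days after 2023-06-12 is 2023-07-12.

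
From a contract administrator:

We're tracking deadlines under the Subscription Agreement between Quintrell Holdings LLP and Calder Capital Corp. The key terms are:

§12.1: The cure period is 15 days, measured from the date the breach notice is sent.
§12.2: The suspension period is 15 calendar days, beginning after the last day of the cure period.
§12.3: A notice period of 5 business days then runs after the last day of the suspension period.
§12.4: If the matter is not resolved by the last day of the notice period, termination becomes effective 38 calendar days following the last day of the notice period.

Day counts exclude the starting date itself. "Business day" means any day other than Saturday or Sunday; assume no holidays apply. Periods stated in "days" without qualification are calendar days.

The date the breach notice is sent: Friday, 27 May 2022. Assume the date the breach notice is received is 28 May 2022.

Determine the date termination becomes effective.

8 August 2022

The last day of the cure period: 15 calendar days after 27 May 2022 is 11 June 2022.
The last day of the suspension period: 15 calendar days after 11 June 2022 is 26 June 2022.
The last day of the notice period: 5 business days after Sunday, 26 June 2022, skipping weekends — Jun 27, Jun 28, Jun 29, Jun 30, Jul 1 — lands on Friday, 1 July 2022.
The date termination becomes effective: 38 calendar days after 1 July 2022 is 8 August 2022.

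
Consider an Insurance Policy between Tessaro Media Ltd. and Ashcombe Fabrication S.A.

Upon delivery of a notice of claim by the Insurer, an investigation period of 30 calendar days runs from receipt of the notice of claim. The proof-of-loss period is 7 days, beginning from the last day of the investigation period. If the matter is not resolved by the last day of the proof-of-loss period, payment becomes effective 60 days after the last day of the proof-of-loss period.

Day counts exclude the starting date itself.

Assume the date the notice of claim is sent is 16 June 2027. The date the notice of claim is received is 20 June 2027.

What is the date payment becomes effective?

The last day of the investigation period: 20 June 2027 + 30 days = 20 July 2027.
The last day of the proof-of-loss period: 7 calendar days after 20 July 2027 is 27 July 2027.
The date payment becomes effective: 60 calendar days after 27 July 2027 is 25 September 2027.

25 September 2027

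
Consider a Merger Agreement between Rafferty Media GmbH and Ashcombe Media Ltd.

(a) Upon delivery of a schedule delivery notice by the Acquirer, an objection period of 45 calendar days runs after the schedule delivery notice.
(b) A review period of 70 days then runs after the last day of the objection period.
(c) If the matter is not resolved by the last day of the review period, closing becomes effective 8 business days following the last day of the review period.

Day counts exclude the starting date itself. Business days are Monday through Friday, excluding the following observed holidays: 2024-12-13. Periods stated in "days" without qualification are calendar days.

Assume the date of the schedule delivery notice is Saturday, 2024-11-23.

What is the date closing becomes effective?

The last day of the objection period: 2024-11-23 + 45 days = 2025-01-07.
Adding 70 calendar days to 2025-01-07 gives 2025-03-18, which is the last day of the review period.
The date closing becomes effective: 8 business days after Tuesday, 2025-03-18, skipping weekends — Mar 19, Mar 20, Mar 21, Mar 24, Mar 25, Mar 26, Mar 27, Mar 28 — lands on Friday, 2025-03-28.

2025-03-28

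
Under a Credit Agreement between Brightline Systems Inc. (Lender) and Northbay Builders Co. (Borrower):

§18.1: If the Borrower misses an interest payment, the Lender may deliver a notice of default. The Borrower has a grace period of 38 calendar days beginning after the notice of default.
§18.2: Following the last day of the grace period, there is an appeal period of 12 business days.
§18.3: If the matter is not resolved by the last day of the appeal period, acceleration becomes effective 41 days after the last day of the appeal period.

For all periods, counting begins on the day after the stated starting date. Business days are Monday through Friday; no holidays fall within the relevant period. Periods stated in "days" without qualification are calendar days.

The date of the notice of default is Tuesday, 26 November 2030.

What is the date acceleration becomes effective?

3 March 2031

The last day of the grace period: 26 November 2030 + 38 days = 3 January 2031.
The last day of the appeal period: counting 12 business days from Friday, 3 January 2031 (Jan 6, Jan 7, Jan 8, Jan 9, …, Jan 17, Jan 20, Jan 21, skipping weekends) reaches Tuesday, 21 January 2031.
Adding 41 calendar days to 21 January 2031 gives 3 March 2031, which is the date acceleration becomes effective.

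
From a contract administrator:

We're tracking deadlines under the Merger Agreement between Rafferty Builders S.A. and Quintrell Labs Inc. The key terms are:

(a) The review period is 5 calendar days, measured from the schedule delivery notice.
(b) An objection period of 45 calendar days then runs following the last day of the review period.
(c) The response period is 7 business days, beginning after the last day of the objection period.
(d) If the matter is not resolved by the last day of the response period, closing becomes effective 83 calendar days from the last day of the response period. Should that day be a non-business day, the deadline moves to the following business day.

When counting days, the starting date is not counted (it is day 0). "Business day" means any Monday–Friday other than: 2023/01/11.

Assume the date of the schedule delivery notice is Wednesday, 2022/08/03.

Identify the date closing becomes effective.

2022/12/26

Adding 5 calendar days to 2022/08/03 gives 2022/08/08, which is the last day of the review period.
The last day of the objection period: 2022/08/08 + 45 days = 2022/09/22.
From Thursday, 2022/09/22, 7 business days (Sep 23, Sep 26, Sep 27, Sep 28, Sep 29, Sep 30, Oct 3, skipping weekends) brings us to Monday, 2022/10/03, which is the last day of the response period.
Adding 83 calendar days to 2022/10/03 gives 2022/12/25, which is the date closing becomes effective. That falls on a Sunday, so it rolls to the next business day, Monday, 2022/12/26.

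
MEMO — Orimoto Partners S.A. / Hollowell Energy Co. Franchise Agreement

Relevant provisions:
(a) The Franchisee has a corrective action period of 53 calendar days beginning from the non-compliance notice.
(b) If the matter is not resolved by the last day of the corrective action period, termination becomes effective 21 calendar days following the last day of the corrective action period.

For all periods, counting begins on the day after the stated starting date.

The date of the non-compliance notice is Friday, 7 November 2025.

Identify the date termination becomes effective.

20 January 2026

Adding 53 calendar days to 7 November 2025 gives 30 December 2025, which is the last day of the corrective action period.
Adding 21 calendar days to 30 December 2025 gives 20 January 2026, which is the date termination becomes effective.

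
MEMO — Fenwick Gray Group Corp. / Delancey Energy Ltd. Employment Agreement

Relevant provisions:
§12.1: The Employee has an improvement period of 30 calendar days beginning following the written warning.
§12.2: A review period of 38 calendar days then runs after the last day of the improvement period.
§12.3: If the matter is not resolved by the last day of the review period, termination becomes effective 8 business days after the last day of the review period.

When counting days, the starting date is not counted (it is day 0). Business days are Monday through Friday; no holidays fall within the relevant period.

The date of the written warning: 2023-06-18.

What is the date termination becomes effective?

The last day of the improvement period: 30 calendar days after 2023-06-18 is 2023-07-18.
The last day of the review period: 38 calendar days after 2023-07-18 is 2023-08-25.
From Friday, 2023-08-25, 8 business days (Aug 28, Aug 29, Aug 30, Aug 31, Sep 1, Sep 4, Sep 5, Sep 6, skipping weekends) brings us to Wednesday, 2023-09-06, which is the date termination becomes effective.

2023-09-06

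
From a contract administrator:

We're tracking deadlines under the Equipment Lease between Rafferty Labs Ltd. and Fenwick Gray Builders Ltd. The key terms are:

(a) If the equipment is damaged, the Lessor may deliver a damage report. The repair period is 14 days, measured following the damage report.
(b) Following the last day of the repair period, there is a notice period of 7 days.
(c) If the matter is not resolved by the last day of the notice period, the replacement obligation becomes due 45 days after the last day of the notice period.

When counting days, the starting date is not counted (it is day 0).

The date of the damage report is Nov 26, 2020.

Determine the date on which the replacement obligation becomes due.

Jan 31, 2021

Adding 14 calendar days to Nov 26, 2020 gives Dec 10, 2020, which is the last day of the repair period.
Adding 7 calendar days to Dec 10, 2020 gives Dec 17, 2020, which is the last day of the notice period.
Adding 45 calendar days to Dec 17, 2020 gives Jan 31, 2021, which is the date on which the replacement obligation becomes due.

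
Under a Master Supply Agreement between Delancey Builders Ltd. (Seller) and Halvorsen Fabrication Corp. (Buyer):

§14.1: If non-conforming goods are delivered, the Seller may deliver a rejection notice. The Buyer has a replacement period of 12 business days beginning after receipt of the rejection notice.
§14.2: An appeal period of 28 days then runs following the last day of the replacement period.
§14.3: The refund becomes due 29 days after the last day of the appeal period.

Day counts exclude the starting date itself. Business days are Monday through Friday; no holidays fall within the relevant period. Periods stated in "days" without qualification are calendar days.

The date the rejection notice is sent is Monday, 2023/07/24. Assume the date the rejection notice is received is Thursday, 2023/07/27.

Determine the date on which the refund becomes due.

The last day of the replacement period: 12 business days after Thursday, 2023/07/27, skipping weekends — Jul 28, Jul 31, Aug 1, Aug 2, …, Aug 10, Aug 11, Aug 14 — lands on Monday, 2023/08/14.
The last day of the appeal period: 2023/08/14 + 28 days = 2023/09/11.
The date on which the refund becomes due: 29 calendar days after 2023/09/11 is 2023/10/10.

2023/10/10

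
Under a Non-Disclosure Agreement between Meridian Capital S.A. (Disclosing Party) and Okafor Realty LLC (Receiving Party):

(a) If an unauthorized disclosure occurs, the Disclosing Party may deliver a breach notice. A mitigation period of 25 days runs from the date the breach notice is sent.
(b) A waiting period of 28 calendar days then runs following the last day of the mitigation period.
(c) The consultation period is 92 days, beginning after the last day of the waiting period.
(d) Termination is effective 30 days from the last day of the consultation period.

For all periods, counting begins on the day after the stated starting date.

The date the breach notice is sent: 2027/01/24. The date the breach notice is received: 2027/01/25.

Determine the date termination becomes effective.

2027/07/18

The last day of the mitigation period: 2027/01/24 + 25 days = 2027/02/18.
The last day of the waiting period: 2027/02/18 + 28 days = 2027/03/18.
The last day of the consultation period: 2027/03/18 + 92 days = 2027/06/18.
The date termination becomes effective: 2027/06/18 + 30 days = 2027/07/18.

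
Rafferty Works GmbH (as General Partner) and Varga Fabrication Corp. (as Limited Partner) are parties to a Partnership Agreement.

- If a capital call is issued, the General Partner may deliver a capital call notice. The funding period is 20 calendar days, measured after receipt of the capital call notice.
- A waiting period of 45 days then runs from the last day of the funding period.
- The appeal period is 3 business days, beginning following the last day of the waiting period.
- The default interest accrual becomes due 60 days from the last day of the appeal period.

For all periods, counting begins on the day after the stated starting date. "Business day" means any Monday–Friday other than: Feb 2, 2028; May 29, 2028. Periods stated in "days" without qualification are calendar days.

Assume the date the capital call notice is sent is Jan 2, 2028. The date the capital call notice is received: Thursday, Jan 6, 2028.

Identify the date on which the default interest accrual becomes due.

The last day of the funding period: Jan 6, 2028 + 20 days = Jan 26, 2028.
The last day of the waiting period: Jan 26, 2028 + 45 days = Mar 11, 2028.
From Saturday, Mar 11, 2028, 3 business days (Mar 13, Mar 14, Mar 15, skipping weekends) brings us to Wednesday, Mar 15, 2028, which is the last day of the appeal period.
The date on which the default interest accrual becomes due: 60 calendar days after Mar 15, 2028 is May 14, 2028.

May 14, 2028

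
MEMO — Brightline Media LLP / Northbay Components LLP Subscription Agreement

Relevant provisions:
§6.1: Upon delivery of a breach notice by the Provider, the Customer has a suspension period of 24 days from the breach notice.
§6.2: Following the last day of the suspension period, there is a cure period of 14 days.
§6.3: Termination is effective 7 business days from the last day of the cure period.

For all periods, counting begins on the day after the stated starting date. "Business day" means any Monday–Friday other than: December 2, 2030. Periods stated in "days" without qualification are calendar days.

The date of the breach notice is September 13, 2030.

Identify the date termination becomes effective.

The last day of the suspension period: 24 calendar days after September 13, 2030 is October 7, 2030.
Adding 14 calendar days to October 7, 2030 gives October 21, 2030, which is the last day of the cure period.
From Monday, October 21, 2030, 7 business days (Oct 22, Oct 23, Oct 24, Oct 25, Oct 28, Oct 29, Oct 30, skipping weekends) brings us to Wednesday, October 30, 2030, which is the date termination becomes effective.

October 30, 2030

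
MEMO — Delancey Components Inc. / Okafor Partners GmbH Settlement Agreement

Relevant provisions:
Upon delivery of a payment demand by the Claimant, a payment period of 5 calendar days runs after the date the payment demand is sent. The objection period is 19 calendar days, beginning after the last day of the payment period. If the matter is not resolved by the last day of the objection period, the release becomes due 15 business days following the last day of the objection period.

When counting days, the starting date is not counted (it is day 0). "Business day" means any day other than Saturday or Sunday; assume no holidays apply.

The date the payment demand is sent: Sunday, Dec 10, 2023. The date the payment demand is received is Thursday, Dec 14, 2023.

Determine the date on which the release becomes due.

The last day of the payment period: Dec 10, 2023 + 5 days = Dec 15, 2023.
The last day of the objection period: Dec 15, 2023 + 19 days = Jan 3, 2024.
The date on which the release becomes due: counting 15 business days from Wednesday, Jan 3, 2024 (Jan 4, Jan 5, Jan 8, Jan 9, …, Jan 22, Jan 23, Jan 24, skipping weekends) reaches Wednesday, Jan 24, 2024.

Jan 24, 2024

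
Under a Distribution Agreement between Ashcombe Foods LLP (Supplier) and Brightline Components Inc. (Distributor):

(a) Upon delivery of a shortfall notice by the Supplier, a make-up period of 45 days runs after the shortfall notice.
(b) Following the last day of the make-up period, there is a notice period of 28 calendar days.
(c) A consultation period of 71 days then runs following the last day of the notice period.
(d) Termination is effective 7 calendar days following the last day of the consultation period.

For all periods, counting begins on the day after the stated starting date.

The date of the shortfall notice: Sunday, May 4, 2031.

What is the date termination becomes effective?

October 2, 2031

Adding 45 calendar days to May 4, 2031 gives June 18, 2031, which is the last day of the make-up period.
The last day of the notice period: June 18, 2031 + 28 days = July 16, 2031.
Adding 71 calendar days to July 16, 2031 gives September 25, 2031, which is the last day of the consultation period.
The date termination becomes effective: September 25, 2031 + 7 days = October 2, 2031.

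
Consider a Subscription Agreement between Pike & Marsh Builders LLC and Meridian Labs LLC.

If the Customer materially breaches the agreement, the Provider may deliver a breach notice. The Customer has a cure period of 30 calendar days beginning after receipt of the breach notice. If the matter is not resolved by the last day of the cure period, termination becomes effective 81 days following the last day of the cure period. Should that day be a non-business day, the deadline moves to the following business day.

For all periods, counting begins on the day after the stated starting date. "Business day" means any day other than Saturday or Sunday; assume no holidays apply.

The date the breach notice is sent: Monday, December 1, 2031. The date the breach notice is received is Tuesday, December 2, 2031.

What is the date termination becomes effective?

March 22, 2032

The last day of the cure period: December 2, 2031 + 30 days = January 1, 2032.
The date termination becomes effective: 81 calendar days after January 1, 2032 is March 22, 2032. March 22, 2032 is a Monday, so no roll-forward applies.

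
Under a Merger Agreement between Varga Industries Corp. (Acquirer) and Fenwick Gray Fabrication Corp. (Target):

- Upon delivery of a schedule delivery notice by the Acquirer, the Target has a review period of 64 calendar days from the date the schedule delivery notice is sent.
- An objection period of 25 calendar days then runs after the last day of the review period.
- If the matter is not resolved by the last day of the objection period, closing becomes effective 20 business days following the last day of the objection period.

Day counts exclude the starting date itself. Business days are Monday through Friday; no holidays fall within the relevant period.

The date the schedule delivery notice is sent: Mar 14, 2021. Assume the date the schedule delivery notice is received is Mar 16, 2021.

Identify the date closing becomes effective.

The last day of the review period: Mar 14, 2021 + 64 days = May 17, 2021.
The last day of the objection period: 25 calendar days after May 17, 2021 is Jun 11, 2021.
From Friday, Jun 11, 2021, 20 business days (Jun 14, Jun 15, Jun 16, Jun 17, …, Jul 7, Jul 8, Jul 9, skipping weekends) brings us to Friday, Jul 9, 2021, which is the date closing becomes effective.

Jul 9, 2021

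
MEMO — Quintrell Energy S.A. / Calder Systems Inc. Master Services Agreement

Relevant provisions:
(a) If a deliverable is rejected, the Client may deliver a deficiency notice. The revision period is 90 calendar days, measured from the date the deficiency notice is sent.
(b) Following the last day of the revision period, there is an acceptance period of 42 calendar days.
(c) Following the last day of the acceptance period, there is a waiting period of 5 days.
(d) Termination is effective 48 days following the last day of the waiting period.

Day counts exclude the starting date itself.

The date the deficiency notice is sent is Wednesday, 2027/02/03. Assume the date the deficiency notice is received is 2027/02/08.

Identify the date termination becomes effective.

The last day of the revision period: 2027/02/03 + 90 days = 2027/05/04.
The last day of the acceptance period: 42 calendar days after 2027/05/04 is 2027/06/15.
The last day of the waiting period: 2027/06/15 + 5 days = 2027/06/20.
The date termination becomes effective: 2027/06/20 + 48 days = 2027/08/07.

2027/08/07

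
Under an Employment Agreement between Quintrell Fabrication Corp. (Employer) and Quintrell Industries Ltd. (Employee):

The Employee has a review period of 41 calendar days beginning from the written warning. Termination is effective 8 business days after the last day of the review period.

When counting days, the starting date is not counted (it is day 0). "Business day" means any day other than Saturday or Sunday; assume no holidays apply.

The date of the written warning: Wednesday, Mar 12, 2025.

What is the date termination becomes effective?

May 2, 2025

The last day of the review period: Mar 12, 2025 + 41 days = Apr 22, 2025.
From Tuesday, Apr 22, 2025, 8 business days (Apr 23, Apr 24, Apr 25, Apr 28, Apr 29, Apr 30, May 1, May 2, skipping weekends) brings us to Friday, May 2, 2025, which is the date termination becomes effective.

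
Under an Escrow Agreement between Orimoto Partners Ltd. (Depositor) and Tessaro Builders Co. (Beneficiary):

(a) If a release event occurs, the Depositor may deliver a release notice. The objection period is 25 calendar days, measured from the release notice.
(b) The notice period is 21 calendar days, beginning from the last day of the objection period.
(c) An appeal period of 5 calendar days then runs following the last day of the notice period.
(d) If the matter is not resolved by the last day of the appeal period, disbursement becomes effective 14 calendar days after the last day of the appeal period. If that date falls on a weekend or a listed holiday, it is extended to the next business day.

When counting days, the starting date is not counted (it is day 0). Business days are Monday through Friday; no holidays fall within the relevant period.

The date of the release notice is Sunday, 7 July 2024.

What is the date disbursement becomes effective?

10 September 2024

The last day of the objection period: 25 calendar days after 7 July 2024 is 1 August 2024.
The last day of the notice period: 21 calendar days after 1 August 2024 is 22 August 2024.
Adding 5 calendar days to 22 August 2024 gives 27 August 2024, which is the last day of the appeal period.
The date disbursement becomes effective: 27 August 2024 + 14 days = 10 September 2024. 10 September 2024 is a Tuesday, so no roll-forward applies.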